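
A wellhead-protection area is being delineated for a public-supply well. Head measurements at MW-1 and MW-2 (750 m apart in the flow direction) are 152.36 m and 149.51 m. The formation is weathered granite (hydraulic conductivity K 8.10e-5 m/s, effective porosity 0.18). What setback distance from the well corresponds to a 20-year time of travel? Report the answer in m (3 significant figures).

Hydraulic gradient i = (152.36 − 149.51) / 750 = 2.85 / 750 = 0.003800
K = 8.10e-5 m/s × 86400 s/d = 6.998 m/d
q = Ki = 6.998 × 0.003800 = 0.02659 m/d
v = Ki/n = 6.998·0.003800/0.18 = 0.1477 m/d
T = 20 yr × 365 = 7300 d
L = v × T = 0.1477 × 7300 = 1079 m

1080 m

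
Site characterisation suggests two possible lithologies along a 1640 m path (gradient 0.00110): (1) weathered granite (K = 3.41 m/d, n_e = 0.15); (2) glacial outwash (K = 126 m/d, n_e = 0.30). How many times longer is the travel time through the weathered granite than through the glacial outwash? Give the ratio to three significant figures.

Unit 1 (weathered granite): v = 3.41×0.0011/0.15 = 0.02501 m/d, t = 1640/0.02501 = 65580 d
Unit 2 (glacial outwash): v = 126×0.0011/0.30 = 0.4620 m/d, t = 1640/0.4620 = 3550 d
t(weathered granite) / t(glacial outwash) = 65580/3550 = 18.5

18.5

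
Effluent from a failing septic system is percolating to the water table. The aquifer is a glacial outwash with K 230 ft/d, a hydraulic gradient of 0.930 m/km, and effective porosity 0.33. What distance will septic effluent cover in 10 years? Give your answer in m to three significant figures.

K = 230 ft/d × 0.3048 = 70.10 m/d
Darcy flux q = K·i = 70.10 × 9.3e-4 = 0.06520 m/d
v_s = q/n_e = 0.06520/0.33 = 0.1976 m/d
T = 10 yr × 365 = 3650 d
L = v × T = 0.1976 × 3650 = 721.1 m

721 m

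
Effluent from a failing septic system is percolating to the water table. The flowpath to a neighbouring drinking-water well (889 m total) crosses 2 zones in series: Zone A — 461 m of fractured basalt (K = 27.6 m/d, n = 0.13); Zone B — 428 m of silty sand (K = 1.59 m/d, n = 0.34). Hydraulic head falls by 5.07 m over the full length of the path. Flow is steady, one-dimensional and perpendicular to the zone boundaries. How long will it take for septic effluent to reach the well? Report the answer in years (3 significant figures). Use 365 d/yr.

31.7 years

Steady 1-D flow in series ⇒ the Darcy flux q is identical in every zone and the zone head losses add (resistances L/K in series).
Σ(L/K) = 461/27.6 + 428/1.59 = 16.70 + 269.2 = 285.9 d
q = ΔH / Σ(L/K) = 5.07 / 285.9 = 0.01773 m/d (same in every zone)
Zone A: v = q/n = 0.01773/0.13 = 0.1364 m/d → t_A = 461/0.1364 = 3379 d
Zone B: v = q/n = 0.01773/0.34 = 0.05216 m/d → t_B = 428/0.05216 = 8206 d
Total t = 3379 + 8206 = 11580 d
   = 11580 / 365 = 31.7 yr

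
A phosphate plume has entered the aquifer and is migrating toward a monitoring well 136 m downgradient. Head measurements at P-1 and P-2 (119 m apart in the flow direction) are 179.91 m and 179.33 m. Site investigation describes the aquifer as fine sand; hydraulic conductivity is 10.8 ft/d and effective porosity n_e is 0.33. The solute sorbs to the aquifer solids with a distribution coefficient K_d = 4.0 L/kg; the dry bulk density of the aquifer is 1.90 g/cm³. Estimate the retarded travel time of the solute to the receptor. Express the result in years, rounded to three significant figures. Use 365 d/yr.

Hydraulic gradient i = (179.91 − 179.33) / 119 = 0.58 / 119 = 0.004874
K = 10.8 ft/d × 0.3048 = 3.292 m/d
Darcy flux q = K·i = 3.292 × 0.004874 = 0.01604 m/d
v = Ki/n = 3.292·0.004874/0.33 = 0.04862 m/d
Retardation R = 1 + ρ_b·K_d/n = 1 + 1.90×4.0/0.33 = 24.03
Contaminant velocity v_c = v/R = 0.04862/24.03 = 0.002023 m/d
t = L/v_c = 136/0.002023 = 67220 d
   = 67220/365 = 184 yr

184 years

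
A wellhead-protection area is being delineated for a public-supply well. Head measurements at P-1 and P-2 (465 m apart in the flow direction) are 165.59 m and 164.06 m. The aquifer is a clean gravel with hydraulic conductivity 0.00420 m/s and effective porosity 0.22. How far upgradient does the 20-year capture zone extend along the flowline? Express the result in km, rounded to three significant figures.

Hydraulic gradient i = (165.59 − 164.06) / 465 = 1.53 / 465 = 0.003290
K = 0.00420 m/s × 86400 s/d = 362.9 m/d
q = Ki = 362.9 × 0.003290 = 1.194 m/d
v_s = q/n_e = 1.194/0.22 = 5.427 m/d
T = 20 yr × 365 = 7300 d
L = v × T = 5.427 × 7300 = 39620 m
   = 39.6 km

39.6 km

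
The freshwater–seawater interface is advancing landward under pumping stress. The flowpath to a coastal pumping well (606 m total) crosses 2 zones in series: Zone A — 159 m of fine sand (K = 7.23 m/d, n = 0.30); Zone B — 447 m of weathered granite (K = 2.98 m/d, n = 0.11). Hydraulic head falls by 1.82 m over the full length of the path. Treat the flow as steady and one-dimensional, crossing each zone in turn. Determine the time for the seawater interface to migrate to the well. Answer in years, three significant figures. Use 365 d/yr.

Steady 1-D flow in series ⇒ the Darcy flux q is identical in every zone and the zone head losses add (resistances L/K in series).
Σ(L/K) = 159/7.23 + 447/2.98 = 21.99 + 150.0 = 172.0 d
q = ΔH / Σ(L/K) = 1.82 / 172.0 = 0.01058 m/d (same in every zone)
Zone A: v = q/n = 0.01058/0.30 = 0.03527 m/d → t_A = 159/0.03527 = 4508 d
Zone B: v = q/n = 0.01058/0.11 = 0.09620 m/d → t_B = 447/0.09620 = 4647 d
Total t = 4508 + 4647 = 9154 d
   = 9154 / 365 = 25.1 yr

25.1 years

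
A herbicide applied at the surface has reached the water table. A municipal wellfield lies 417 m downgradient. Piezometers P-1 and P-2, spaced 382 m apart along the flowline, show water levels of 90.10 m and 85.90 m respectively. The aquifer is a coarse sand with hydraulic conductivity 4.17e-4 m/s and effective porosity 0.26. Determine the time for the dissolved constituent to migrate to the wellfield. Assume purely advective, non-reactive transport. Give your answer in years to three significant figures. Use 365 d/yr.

0.750 years

Hydraulic gradient i = (90.10 − 85.90) / 382 = 4.20 / 382 = 0.01099
K = 4.17e-4 m/s × 86400 s/d = 36.03 m/d
q = Ki = 36.03 × 0.01099 = 0.3961 m/d
v_s = q/n_e = 0.3961/0.26 = 1.524 m/d
t = L / v = 417 / 1.524 = 273.7 d
   = 273.7 / 365 = 0.750 yr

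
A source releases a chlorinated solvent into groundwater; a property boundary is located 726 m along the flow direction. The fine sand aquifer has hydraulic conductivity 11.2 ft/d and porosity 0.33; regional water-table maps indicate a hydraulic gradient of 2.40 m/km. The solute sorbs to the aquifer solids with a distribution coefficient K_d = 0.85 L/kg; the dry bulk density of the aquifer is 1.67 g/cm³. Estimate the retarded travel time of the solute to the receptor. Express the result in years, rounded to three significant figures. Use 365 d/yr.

425 years

K = 11.2 ft/d × 0.3048 = 3.414 m/d
Specific discharge q = 3.414 × 0.0024 = 0.008193 m/d
v = Ki/n = 3.414·0.0024/0.33 = 0.02483 m/d
Retardation R = 1 + ρ_b·K_d/n = 1 + 1.67×0.85/0.33 = 5.302
Contaminant velocity v_c = v/R = 0.02483/5.302 = 0.004683 m/d
t = L/v_c = 726/0.004683 = 155000 d
   = 155000/365 = 425 yr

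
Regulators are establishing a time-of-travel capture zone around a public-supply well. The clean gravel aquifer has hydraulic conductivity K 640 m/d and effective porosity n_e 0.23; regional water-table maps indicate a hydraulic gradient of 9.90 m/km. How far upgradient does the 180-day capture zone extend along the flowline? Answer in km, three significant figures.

q = Ki = 640 × 0.0099 = 6.336 m/d
Seepage velocity v = q / n = 6.336 / 0.23 = 27.55 m/d
L = v × T = 27.55 × 180 = 4959 m
   = 4.96 km

4.96 km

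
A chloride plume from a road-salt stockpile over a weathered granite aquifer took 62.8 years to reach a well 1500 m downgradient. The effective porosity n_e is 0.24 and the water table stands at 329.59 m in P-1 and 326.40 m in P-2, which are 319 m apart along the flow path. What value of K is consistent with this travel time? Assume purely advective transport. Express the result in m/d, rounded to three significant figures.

1.57 m/d

Hydraulic gradient i = (329.59 − 326.40) / 319 = 3.19 / 319 = 0.01000
t = 62.8 years = 22920 d
v = L / t = 1500 / 22920 = 0.06544 m/d
K = v · n / i = 0.06544 × 0.24 / 0.01000 = 1.57 m/d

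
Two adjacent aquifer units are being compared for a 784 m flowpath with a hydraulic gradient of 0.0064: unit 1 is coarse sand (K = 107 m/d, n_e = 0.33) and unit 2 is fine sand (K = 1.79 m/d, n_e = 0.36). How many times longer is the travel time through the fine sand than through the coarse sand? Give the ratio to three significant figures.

65.2

Unit 1 (coarse sand): v = 107×0.0064/0.33 = 2.075 m/d, t = 784/2.075 = 377.8 d
Unit 2 (fine sand): v = 1.79×0.0064/0.36 = 0.03182 m/d, t = 784/0.03182 = 24640 d
t(fine sand) / t(coarse sand) = 24640/377.8 = 65.2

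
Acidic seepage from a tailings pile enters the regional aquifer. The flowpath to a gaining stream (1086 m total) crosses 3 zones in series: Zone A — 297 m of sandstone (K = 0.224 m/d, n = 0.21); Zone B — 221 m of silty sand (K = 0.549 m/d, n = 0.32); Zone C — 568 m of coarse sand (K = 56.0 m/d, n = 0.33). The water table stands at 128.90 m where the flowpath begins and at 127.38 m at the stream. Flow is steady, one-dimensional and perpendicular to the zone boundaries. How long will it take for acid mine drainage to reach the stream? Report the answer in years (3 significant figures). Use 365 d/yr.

1000 years

Total head drop ΔH = 128.90 − 127.38 = 1.52 m
Steady 1-D flow in series ⇒ the Darcy flux q is identical in every zone and the zone head losses add (resistances L/K in series).
Σ(L/K) = 297/0.224 + 221/0.549 + 568/56.0 = 1326 + 402.6 + 10.14 = 1739 d
q = ΔH / Σ(L/K) = 1.52 / 1739 = 8.743e-4 m/d (same in every zone)
Zone A: v = q/n = 8.743e-4/0.21 = 0.004163 m/d → t_A = 297/0.004163 = 71340 d
Zone B: v = q/n = 8.743e-4/0.32 = 0.002732 m/d → t_B = 221/0.002732 = 80890 d
Zone C: v = q/n = 8.743e-4/0.33 = 0.002649 m/d → t_C = 568/0.002649 = 214400 d
Total t = 71340 + 80890 + 214400 = 366600 d
   = 366600 / 365 = 1000 yr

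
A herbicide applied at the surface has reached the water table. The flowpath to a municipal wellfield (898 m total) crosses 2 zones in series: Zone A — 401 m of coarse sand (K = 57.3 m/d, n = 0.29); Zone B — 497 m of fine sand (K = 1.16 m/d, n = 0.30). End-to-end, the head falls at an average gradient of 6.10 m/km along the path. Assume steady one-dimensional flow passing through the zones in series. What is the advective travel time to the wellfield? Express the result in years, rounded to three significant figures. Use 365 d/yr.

57.8 years

Steady 1-D flow in series ⇒ the Darcy flux q is identical in every zone and the zone head losses add (resistances L/K in series).
Σ(L/K) = 401/57.3 + 497/1.16 = 6.998 + 428.4 = 435.4 d
K_eq = L_total / Σ(L/K) = 898 / 435.4 = 2.062 m/d
q = K_eq · i = 2.062 × 0.0061 = 0.01258 m/d (same in every zone)
Zone A: v = q/n = 0.01258/0.29 = 0.04338 m/d → t_A = 401/0.04338 = 9244 d
Zone B: v = q/n = 0.01258/0.30 = 0.04193 m/d → t_B = 497/0.04193 = 11850 d
Total t = 9244 + 11850 = 21100 d
   = 21100 / 365 = 57.8 yr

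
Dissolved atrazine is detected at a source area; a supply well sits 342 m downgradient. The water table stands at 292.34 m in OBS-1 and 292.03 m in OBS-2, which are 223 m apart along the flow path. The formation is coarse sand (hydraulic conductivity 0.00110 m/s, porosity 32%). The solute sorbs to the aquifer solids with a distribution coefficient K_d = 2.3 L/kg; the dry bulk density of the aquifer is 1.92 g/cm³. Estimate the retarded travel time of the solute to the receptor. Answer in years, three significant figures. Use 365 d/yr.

33.6 years

Hydraulic gradient i = (292.34 − 292.03) / 223 = 0.31 / 223 = 0.001390
K = 0.00110 m/s × 86400 s/d = 95.04 m/d
Darcy flux q = K·i = 95.04 × 0.001390 = 0.1321 m/d
Seepage velocity v = q / n = 0.1321 / 0.32 = 0.4129 m/d
Retardation R = 1 + ρ_b·K_d/n = 1 + 1.92×2.3/0.32 = 14.80
Contaminant velocity v_c = v/R = 0.4129/14.80 = 0.02790 m/d
t = L/v_c = 342/0.02790 = 12260 d
   = 12260/365 = 33.6 yr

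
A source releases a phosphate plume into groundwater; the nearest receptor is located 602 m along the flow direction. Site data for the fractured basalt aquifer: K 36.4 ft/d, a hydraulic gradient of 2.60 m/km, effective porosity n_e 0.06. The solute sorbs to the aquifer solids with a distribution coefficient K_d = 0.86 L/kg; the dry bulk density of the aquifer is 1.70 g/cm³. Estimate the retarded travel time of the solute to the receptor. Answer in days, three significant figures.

31800 days

K = 36.4 ft/d × 0.3048 = 11.09 m/d
Specific discharge q = 11.09 × 0.0026 = 0.02885 m/d
v = Ki/n = 11.09·0.0026/0.06 = 0.4808 m/d
Retardation R = 1 + ρ_b·K_d/n = 1 + 1.70×0.86/0.06 = 25.37
Contaminant velocity v_c = v/R = 0.4808/25.37 = 0.01895 m/d
t = L/v_c = 602/0.01895 = 31760 d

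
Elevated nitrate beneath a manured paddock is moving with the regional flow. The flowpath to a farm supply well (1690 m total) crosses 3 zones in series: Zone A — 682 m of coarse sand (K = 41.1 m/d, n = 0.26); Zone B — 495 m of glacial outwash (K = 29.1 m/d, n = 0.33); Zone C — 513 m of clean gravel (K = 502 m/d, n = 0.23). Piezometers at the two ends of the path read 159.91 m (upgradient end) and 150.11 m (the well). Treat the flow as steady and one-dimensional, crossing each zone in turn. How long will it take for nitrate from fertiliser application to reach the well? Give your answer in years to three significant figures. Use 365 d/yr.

Total head drop ΔH = 159.91 − 150.11 = 9.80 m
Continuity: the same q passes through each zone, so ΔH = q·Σ(L_j/K_j) — the zones act as resistances in series.
Σ(L/K) = 682/41.1 + 495/29.1 + 513/502 = 16.59 + 17.01 + 1.022 = 34.63 d
q = ΔH / Σ(L/K) = 9.80 / 34.63 = 0.2830 m/d (same in every zone)
Zone A: v = q/n = 0.2830/0.26 = 1.089 m/d → t_A = 682/1.089 = 626.5 d
Zone B: v = q/n = 0.2830/0.33 = 0.8577 m/d → t_B = 495/0.8577 = 577.2 d
Zone C: v = q/n = 0.2830/0.23 = 1.231 m/d → t_C = 513/1.231 = 416.9 d
Total t = 626.5 + 577.2 + 416.9 = 1621 d
   = 1621 / 365 = 4.44 yr

4.44 years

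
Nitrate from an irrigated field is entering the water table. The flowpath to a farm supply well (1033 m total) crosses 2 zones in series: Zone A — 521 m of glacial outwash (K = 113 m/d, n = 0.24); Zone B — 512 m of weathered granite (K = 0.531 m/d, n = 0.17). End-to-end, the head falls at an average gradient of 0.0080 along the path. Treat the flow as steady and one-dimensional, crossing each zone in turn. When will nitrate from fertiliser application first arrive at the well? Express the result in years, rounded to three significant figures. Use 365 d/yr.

Steady 1-D flow in series ⇒ the Darcy flux q is identical in every zone and the zone head losses add (resistances L/K in series).
Σ(L/K) = 521/113 + 512/0.531 = 4.611 + 964.2 = 968.8 d
K_eq = L_total / Σ(L/K) = 1033 / 968.8 = 1.066 m/d
q = K_eq · i = 1.066 × 0.0080 = 0.008530 m/d (same in every zone)
Zone A: v = q/n = 0.008530/0.24 = 0.03554 m/d → t_A = 521/0.03554 = 14660 d
Zone B: v = q/n = 0.008530/0.17 = 0.05018 m/d → t_B = 512/0.05018 = 10200 d
Total t = 14660 + 10200 = 24860 d
   = 24860 / 365 = 68.1 yr

68.1 years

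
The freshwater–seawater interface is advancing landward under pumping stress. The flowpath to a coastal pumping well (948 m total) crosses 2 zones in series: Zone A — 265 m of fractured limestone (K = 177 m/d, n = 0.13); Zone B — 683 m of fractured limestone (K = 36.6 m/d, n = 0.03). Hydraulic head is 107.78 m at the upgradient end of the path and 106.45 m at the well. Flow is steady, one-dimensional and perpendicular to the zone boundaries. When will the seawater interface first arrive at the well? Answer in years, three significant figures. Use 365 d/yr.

2.28 years

Total head drop ΔH = 107.78 − 106.45 = 1.33 m
Continuity: the same q passes through each zone, so ΔH = q·Σ(L_j/K_j) — the zones act as resistances in series.
Σ(L/K) = 265/177 + 683/36.6 = 1.497 + 18.66 = 20.16 d
q = ΔH / Σ(L/K) = 1.33 / 20.16 = 0.06598 m/d (same in every zone)
Zone A: v = q/n = 0.06598/0.13 = 0.5075 m/d → t_A = 265/0.5075 = 522.1 d
Zone B: v = q/n = 0.06598/0.03 = 2.199 m/d → t_B = 683/2.199 = 310.6 d
Total t = 522.1 + 310.6 = 832.7 d
   = 832.7 / 365 = 2.28 yr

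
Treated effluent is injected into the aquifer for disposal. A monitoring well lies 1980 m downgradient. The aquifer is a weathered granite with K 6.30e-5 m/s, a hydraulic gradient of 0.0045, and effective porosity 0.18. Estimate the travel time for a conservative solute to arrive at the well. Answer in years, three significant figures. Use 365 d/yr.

39.9 years

K = 6.30e-5 m/s × 86400 s/d = 5.443 m/d
q = Ki = 5.443 × 0.0045 = 0.02449 m/d
v = Ki/n = 5.443·0.0045/0.18 = 0.1361 m/d
t = L / v = 1980 / 0.1361 = 14550 d
   = 14550 / 365 = 39.9 yr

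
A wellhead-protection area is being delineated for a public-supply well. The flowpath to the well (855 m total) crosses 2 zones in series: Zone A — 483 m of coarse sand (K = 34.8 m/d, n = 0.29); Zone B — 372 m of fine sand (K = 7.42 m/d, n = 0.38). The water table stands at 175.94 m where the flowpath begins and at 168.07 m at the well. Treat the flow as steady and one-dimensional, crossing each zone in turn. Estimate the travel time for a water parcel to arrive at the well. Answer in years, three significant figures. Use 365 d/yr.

Total head drop ΔH = 175.94 − 168.07 = 7.87 m
Continuity: the same q passes through each zone, so ΔH = q·Σ(L_j/K_j) — the zones act as resistances in series.
Σ(L/K) = 483/34.8 + 372/7.42 = 13.88 + 50.13 = 64.01 d
q = ΔH / Σ(L/K) = 7.87 / 64.01 = 0.1229 m/d (same in every zone)
Zone A: v = q/n = 0.1229/0.29 = 0.4239 m/d → t_A = 483/0.4239 = 1139 d
Zone B: v = q/n = 0.1229/0.38 = 0.3235 m/d → t_B = 372/0.3235 = 1150 d
Total t = 1139 + 1150 = 2289 d
   = 2289 / 365 = 6.27 yr

6.27 years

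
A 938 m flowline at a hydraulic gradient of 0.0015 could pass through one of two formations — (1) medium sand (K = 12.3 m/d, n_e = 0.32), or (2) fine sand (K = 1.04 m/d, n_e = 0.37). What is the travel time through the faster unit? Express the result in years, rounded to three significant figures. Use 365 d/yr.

44.6 years

Unit 1 (medium sand): v = 12.3×0.0015/0.32 = 0.05766 m/d, t = 938/0.05766 = 16270 d
Unit 2 (fine sand): v = 1.04×0.0015/0.37 = 0.004216 m/d, t = 938/0.004216 = 222500 d
Faster: 16270 d / 365 = 44.6 yr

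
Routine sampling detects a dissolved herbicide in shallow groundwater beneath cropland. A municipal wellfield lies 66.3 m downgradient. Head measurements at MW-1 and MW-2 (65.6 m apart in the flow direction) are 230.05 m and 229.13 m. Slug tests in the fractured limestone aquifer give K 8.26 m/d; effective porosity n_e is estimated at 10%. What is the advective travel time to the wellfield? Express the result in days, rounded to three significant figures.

57.2 days

Hydraulic gradient i = (230.05 − 229.13) / 65.6 = 0.92 / 65.6 = 0.01402
q = Ki = 8.26 × 0.01402 = 0.1158 m/d
v = Ki/n = 8.26·0.01402/0.10 = 1.158 m/d
t = L / v = 66.3 / 1.158 = 57.23 d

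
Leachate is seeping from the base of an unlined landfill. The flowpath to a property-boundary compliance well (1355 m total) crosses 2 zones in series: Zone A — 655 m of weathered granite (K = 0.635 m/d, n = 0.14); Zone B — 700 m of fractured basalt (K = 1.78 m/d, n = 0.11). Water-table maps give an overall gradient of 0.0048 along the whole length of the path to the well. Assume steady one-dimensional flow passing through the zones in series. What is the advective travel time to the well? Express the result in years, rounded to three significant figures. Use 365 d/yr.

101 years

Steady 1-D flow in series ⇒ the Darcy flux q is identical in every zone and the zone head losses add (resistances L/K in series).
Σ(L/K) = 655/0.635 + 700/1.78 = 1031 + 393.3 = 1425 d
K_eq = L_total / Σ(L/K) = 1355 / 1425 = 0.9510 m/d
q = K_eq · i = 0.9510 × 0.0048 = 0.004565 m/d (same in every zone)
Zone A: v = q/n = 0.004565/0.14 = 0.03261 m/d → t_A = 655/0.03261 = 20090 d
Zone B: v = q/n = 0.004565/0.11 = 0.04150 m/d → t_B = 700/0.04150 = 16870 d
Total t = 20090 + 16870 = 36960 d
   = 36960 / 365 = 101 yr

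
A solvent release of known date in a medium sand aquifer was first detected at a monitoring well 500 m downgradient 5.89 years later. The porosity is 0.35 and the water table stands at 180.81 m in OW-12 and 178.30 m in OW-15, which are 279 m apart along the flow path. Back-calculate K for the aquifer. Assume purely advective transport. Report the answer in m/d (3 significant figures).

9.05 m/d

Hydraulic gradient i = (180.81 − 178.30) / 279 = 2.51 / 279 = 0.008996
t = 5.89 years = 2150 d
v = L / t = 500 / 2150 = 0.2326 m/d
K = v · n / i = 0.2326 × 0.35 / 0.008996 = 9.05 m/d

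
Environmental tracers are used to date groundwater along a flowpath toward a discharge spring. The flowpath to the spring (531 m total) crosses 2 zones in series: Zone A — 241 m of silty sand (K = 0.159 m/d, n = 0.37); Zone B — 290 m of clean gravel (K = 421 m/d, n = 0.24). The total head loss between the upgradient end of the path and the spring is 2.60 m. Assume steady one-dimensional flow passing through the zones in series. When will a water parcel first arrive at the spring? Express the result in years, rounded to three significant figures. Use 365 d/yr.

254 years

Steady 1-D flow in series ⇒ the Darcy flux q is identical in every zone and the zone head losses add (resistances L/K in series).
Σ(L/K) = 241/0.159 + 290/421 = 1516 + 0.6888 = 1516 d
q = ΔH / Σ(L/K) = 2.60 / 1516 = 0.001715 m/d (same in every zone)
Zone A: v = q/n = 0.001715/0.37 = 0.004634 m/d → t_A = 241/0.004634 = 52010 d
Zone B: v = q/n = 0.001715/0.24 = 0.007144 m/d → t_B = 290/0.007144 = 40590 d
Total t = 52010 + 40590 = 92600 d
   = 92600 / 365 = 254 yr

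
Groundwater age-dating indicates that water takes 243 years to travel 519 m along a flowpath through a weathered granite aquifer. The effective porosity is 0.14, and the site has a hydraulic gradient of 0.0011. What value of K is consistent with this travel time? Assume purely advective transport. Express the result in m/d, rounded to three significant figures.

0.745 m/d

t = 243 years = 88700 d
v = L / t = 519 / 88700 = 0.005852 m/d
K = v · n / i = 0.005852 × 0.14 / 0.0011 = 0.745 m/d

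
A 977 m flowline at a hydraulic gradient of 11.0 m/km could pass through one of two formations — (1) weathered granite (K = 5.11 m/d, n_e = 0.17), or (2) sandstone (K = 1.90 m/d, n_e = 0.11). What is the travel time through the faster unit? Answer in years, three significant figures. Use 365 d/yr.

8.10 years

Unit 1 (weathered granite): v = 5.11×0.011/0.17 = 0.3306 m/d, t = 977/0.3306 = 2955 d
Unit 2 (sandstone): v = 1.90×0.011/0.11 = 0.1900 m/d, t = 977/0.1900 = 5142 d
Faster: 2955 d / 365 = 8.10 yr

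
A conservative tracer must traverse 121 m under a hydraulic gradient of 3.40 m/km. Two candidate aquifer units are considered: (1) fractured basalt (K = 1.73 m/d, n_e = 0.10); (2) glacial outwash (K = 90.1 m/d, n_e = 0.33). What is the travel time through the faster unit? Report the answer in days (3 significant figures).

130 days

Unit 1 (fractured basalt): v = 1.73×0.0034/0.10 = 0.05882 m/d, t = 121/0.05882 = 2057 d
Unit 2 (glacial outwash): v = 90.1×0.0034/0.33 = 0.9283 m/d, t = 121/0.9283 = 130.3 d
Faster unit: t = 130 d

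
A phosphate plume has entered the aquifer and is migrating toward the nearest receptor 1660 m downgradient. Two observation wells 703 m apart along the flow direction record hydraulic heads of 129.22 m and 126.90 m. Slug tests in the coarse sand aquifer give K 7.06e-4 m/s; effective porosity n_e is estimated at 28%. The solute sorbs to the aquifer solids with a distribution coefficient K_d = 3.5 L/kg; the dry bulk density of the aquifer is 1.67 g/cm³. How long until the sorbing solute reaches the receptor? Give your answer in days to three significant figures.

50500 days

Hydraulic gradient i = (129.22 − 126.90) / 703 = 2.32 / 703 = 0.003300
K = 7.06e-4 m/s × 86400 s/d = 61.00 m/d
Specific discharge q = 61.00 × 0.003300 = 0.2013 m/d
v_s = q/n_e = 0.2013/0.28 = 0.7189 m/d
Retardation R = 1 + ρ_b·K_d/n = 1 + 1.67×3.5/0.28 = 21.87
Contaminant velocity v_c = v/R = 0.7189/21.87 = 0.03287 m/d
t = L/v_c = 1660/0.03287 = 50510 d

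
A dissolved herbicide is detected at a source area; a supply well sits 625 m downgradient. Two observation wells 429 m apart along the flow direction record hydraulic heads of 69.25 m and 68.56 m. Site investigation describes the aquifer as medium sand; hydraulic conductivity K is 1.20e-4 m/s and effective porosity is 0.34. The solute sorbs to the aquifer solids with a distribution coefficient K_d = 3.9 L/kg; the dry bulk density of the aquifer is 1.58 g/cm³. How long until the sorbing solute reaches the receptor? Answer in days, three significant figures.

Hydraulic gradient i = (69.25 − 68.56) / 429 = 0.69 / 429 = 0.001608
K = 1.20e-4 m/s × 86400 s/d = 10.37 m/d
q = Ki = 10.37 × 0.001608 = 0.01668 m/d
v_s = q/n_e = 0.01668/0.34 = 0.04905 m/d
Retardation R = 1 + ρ_b·K_d/n = 1 + 1.58×3.9/0.34 = 19.12
Contaminant velocity v_c = v/R = 0.04905/19.12 = 0.002565 m/d
t = L/v_c = 625/0.002565 = 243700 d

244000 days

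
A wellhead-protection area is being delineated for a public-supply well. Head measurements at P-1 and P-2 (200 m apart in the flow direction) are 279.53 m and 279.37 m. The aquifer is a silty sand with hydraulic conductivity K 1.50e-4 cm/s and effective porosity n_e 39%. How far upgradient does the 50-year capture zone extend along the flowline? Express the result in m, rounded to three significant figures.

Hydraulic gradient i = (279.53 − 279.37) / 200 = 0.16 / 200 = 8.000e-4
K = 1.50e-4 cm/s × 864 = 0.1296 m/d
q = Ki = 0.1296 × 8.000e-4 = 1.037e-4 m/d
v_s = q/n_e = 1.037e-4/0.39 = 2.658e-4 m/d
T = 50 yr × 365 = 18250 d
L = v × T = 2.658e-4 × 18250 = 4.852 m

4.85 m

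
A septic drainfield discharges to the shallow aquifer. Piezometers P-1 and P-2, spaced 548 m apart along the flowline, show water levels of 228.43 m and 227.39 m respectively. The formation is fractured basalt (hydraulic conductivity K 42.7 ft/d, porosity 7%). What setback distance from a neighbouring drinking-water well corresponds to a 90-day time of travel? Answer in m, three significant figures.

31.8 m

Hydraulic gradient i = (228.43 − 227.39) / 548 = 1.04 / 548 = 0.001898
K = 42.7 ft/d × 0.3048 = 13.01 m/d
Specific discharge q = 13.01 × 0.001898 = 0.02470 m/d
Seepage velocity v = q / n = 0.02470 / 0.07 = 0.3529 m/d
L = v × T = 0.3529 × 90 = 31.76 m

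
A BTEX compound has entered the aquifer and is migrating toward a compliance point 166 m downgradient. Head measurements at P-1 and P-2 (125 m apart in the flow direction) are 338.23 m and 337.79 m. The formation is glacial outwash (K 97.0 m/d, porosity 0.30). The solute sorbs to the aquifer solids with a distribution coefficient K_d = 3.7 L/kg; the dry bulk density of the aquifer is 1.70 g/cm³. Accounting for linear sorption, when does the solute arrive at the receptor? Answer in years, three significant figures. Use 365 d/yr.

Hydraulic gradient i = (338.23 − 337.79) / 125 = 0.44 / 125 = 0.003520
q = Ki = 97.0 × 0.003520 = 0.3414 m/d
v = Ki/n = 97.0·0.003520/0.30 = 1.138 m/d
Retardation R = 1 + ρ_b·K_d/n = 1 + 1.70×3.7/0.30 = 21.97
Contaminant velocity v_c = v/R = 1.138/21.97 = 0.05181 m/d
t = L/v_c = 166/0.05181 = 3204 d
   = 3204/365 = 8.78 yr

8.78 years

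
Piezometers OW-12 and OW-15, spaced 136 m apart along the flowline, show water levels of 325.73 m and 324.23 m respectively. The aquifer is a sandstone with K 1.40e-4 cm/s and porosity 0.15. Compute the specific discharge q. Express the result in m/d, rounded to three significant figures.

0.00133 m/d

Hydraulic gradient i = (325.73 − 324.23) / 136 = 1.50 / 136 = 0.01103
K = 1.40e-4 cm/s × 864 = 0.1210 m/d
Specific discharge q = 0.1210 × 0.01103 = 0.001334 m/d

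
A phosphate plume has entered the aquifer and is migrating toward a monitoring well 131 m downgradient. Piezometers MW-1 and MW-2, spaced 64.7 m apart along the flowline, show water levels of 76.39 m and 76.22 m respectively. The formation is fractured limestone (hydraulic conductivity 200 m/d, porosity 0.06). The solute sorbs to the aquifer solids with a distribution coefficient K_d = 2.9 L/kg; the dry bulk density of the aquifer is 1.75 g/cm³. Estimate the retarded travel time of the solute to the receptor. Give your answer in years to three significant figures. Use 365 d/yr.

Hydraulic gradient i = (76.39 − 76.22) / 64.7 = 0.17 / 64.7 = 0.002628
Darcy flux q = K·i = 200 × 0.002628 = 0.5255 m/d
Average linear velocity = 0.5255 / 0.06 = 8.758 m/d
Retardation R = 1 + ρ_b·K_d/n = 1 + 1.75×2.9/0.06 = 85.58
Contaminant velocity v_c = v/R = 8.758/85.58 = 0.1023 m/d
t = L/v_c = 131/0.1023 = 1280 d
   = 1280/365 = 3.51 yr

3.51 years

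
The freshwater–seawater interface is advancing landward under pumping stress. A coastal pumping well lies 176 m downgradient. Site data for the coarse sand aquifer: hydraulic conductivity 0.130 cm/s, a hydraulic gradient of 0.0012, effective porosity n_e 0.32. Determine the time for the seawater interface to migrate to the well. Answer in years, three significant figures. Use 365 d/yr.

K = 0.130 cm/s × 864 = 112.3 m/d
Specific discharge q = 112.3 × 0.0012 = 0.1348 m/d
Seepage velocity v = q / n = 0.1348 / 0.32 = 0.4212 m/d
t = L / v = 176 / 0.4212 = 417.9 d
   = 417.9 / 365 = 1.14 yr

1.14 years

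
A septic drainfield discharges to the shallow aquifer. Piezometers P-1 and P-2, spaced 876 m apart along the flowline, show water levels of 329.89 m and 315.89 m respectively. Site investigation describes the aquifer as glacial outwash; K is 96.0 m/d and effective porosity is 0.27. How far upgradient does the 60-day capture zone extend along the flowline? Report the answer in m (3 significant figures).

Hydraulic gradient i = (329.89 − 315.89) / 876 = 14.00 / 876 = 0.01598
q = Ki = 96.0 × 0.01598 = 1.534 m/d
v_s = q/n_e = 1.534/0.27 = 5.682 m/d
L = v × T = 5.682 × 60 = 340.9 m

341 m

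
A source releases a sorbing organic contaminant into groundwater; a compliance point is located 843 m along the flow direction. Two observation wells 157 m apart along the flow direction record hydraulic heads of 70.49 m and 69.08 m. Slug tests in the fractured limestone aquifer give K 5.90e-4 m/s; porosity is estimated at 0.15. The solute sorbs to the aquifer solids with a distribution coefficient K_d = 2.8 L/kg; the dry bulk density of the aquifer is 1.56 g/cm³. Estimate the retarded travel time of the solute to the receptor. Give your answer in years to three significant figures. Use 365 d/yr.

Hydraulic gradient i = (70.49 − 69.08) / 157 = 1.41 / 157 = 0.008981
K = 5.90e-4 m/s × 86400 s/d = 50.98 m/d
Specific discharge q = 50.98 × 0.008981 = 0.4578 m/d
v = Ki/n = 50.98·0.008981/0.15 = 3.052 m/d
Retardation R = 1 + ρ_b·K_d/n = 1 + 1.56×2.8/0.15 = 30.12
Contaminant velocity v_c = v/R = 3.052/30.12 = 0.1013 m/d
t = L/v_c = 843/0.1013 = 8319 d
   = 8319/365 = 22.8 yr

22.8 years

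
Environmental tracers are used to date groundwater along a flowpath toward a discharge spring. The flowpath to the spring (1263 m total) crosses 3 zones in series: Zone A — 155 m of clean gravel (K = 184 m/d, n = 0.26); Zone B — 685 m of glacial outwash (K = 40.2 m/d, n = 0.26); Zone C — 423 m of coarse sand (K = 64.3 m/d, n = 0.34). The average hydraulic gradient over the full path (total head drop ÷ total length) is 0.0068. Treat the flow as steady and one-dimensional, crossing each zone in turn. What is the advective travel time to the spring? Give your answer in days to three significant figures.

For zones in series the flux q is common to all zones; the equivalent conductivity is the harmonic (thickness-weighted) mean, K_eq = L_total / Σ(L_j/K_j).
Σ(L/K) = 155/184 + 685/40.2 + 423/64.3 = 0.8424 + 17.04 + 6.579 = 24.46 d
K_eq = L_total / Σ(L/K) = 1263 / 24.46 = 51.63 m/d
q = K_eq · i = 51.63 × 0.0068 = 0.3511 m/d (same in every zone)
Zone A: v = q/n = 0.3511/0.26 = 1.350 m/d → t_A = 155/1.350 = 114.8 d
Zone B: v = q/n = 0.3511/0.26 = 1.350 m/d → t_B = 685/1.350 = 507.2 d
Zone C: v = q/n = 0.3511/0.34 = 1.033 m/d → t_C = 423/1.033 = 409.6 d
Total t = 114.8 + 507.2 + 409.6 = 1032 d

1030 days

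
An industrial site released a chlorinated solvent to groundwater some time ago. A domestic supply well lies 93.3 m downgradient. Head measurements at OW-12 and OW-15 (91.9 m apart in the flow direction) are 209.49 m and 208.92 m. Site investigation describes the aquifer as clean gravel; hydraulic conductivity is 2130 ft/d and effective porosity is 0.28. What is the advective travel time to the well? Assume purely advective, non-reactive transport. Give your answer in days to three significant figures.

6.49 days

Hydraulic gradient i = (209.49 − 208.92) / 91.9 = 0.57 / 91.9 = 0.006202
K = 2130 ft/d × 0.3048 = 649.2 m/d
Darcy flux q = K·i = 649.2 × 0.006202 = 4.027 m/d
v = Ki/n = 649.2·0.006202/0.28 = 14.38 m/d
t = L / v = 93.3 / 14.38 = 6.488 d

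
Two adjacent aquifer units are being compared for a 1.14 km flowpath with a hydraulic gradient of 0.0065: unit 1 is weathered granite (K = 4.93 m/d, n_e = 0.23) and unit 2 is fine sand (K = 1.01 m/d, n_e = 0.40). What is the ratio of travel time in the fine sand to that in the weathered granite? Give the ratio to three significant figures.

8.49

Unit 1 (weathered granite): v = 4.93×0.0065/0.23 = 0.1393 m/d, t = 1140/0.1393 = 8182 d
Unit 2 (fine sand): v = 1.01×0.0065/0.40 = 0.01641 m/d, t = 1140/0.01641 = 69460 d
t(fine sand) / t(weathered granite) = 69460/8182 = 8.49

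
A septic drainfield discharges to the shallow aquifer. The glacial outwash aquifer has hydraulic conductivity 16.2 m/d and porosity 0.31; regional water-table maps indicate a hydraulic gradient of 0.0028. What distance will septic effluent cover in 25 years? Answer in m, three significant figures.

1340 m

q = Ki = 16.2 × 0.0028 = 0.04536 m/d
v_s = q/n_e = 0.04536/0.31 = 0.1463 m/d
T = 25 yr × 365 = 9125 d
L = v × T = 0.1463 × 9125 = 1335 m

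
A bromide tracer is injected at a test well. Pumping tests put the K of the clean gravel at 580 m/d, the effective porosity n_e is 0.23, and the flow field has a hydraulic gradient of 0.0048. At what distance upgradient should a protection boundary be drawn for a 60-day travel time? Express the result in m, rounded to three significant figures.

Darcy flux q = K·i = 580 × 0.0048 = 2.784 m/d
v_s = q/n_e = 2.784/0.23 = 12.10 m/d
L = v × T = 12.10 × 60 = 726.3 m

726 m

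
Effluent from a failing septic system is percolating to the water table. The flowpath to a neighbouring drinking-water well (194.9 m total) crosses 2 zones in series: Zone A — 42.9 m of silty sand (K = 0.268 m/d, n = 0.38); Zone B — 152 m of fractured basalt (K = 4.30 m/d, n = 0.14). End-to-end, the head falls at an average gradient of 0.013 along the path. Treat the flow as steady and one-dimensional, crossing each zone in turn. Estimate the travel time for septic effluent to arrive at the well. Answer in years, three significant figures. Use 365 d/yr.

Continuity: the same q passes through each zone, so ΔH = q·Σ(L_j/K_j) — the zones act as resistances in series.
Σ(L/K) = 42.9/0.268 + 152/4.30 = 160.1 + 35.35 = 195.4 d
K_eq = L_total / Σ(L/K) = 194.9 / 195.4 = 0.9973 m/d
q = K_eq · i = 0.9973 × 0.013 = 0.01297 m/d (same in every zone)
Zone A: v = q/n = 0.01297/0.38 = 0.03412 m/d → t_A = 42.9/0.03412 = 1257 d
Zone B: v = q/n = 0.01297/0.14 = 0.09261 m/d → t_B = 152/0.09261 = 1641 d
Total t = 1257 + 1641 = 2899 d
   = 2899 / 365 = 7.94 yr

7.94 years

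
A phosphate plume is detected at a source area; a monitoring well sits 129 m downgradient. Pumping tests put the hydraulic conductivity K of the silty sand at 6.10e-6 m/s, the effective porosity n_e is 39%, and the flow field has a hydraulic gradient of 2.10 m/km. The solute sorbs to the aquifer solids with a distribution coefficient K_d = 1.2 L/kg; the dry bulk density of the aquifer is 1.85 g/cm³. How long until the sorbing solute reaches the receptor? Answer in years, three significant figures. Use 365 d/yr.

833 years

K = 6.10e-6 m/s × 86400 s/d = 0.5270 m/d
q = Ki = 0.5270 × 0.0021 = 0.001107 m/d
Average linear velocity = 0.001107 / 0.39 = 0.002838 m/d
Retardation R = 1 + ρ_b·K_d/n = 1 + 1.85×1.2/0.39 = 6.692
Contaminant velocity v_c = v/R = 0.002838/6.692 = 4.241e-4 m/d
t = L/v_c = 129/4.241e-4 = 304200 d
   = 304200/365 = 833 yr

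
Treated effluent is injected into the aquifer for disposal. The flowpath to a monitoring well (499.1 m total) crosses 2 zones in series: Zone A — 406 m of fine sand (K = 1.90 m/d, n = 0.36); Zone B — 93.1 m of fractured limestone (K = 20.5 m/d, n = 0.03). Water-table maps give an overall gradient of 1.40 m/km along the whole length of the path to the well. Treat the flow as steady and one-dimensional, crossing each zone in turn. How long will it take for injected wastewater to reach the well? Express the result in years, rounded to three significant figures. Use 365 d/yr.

For zones in series the flux q is common to all zones; the equivalent conductivity is the harmonic (thickness-weighted) mean, K_eq = L_total / Σ(L_j/K_j).
Σ(L/K) = 406/1.90 + 93.1/20.5 = 213.7 + 4.541 = 218.2 d
K_eq = L_total / Σ(L/K) = 499.1 / 218.2 = 2.287 m/d
q = K_eq · i = 2.287 × 0.0014 = 0.003202 m/d (same in every zone)
Zone A: v = q/n = 0.003202/0.36 = 0.008894 m/d → t_A = 406/0.008894 = 45650 d
Zone B: v = q/n = 0.003202/0.03 = 0.1067 m/d → t_B = 93.1/0.1067 = 872.3 d
Total t = 45650 + 872.3 = 46520 d
   = 46520 / 365 = 127 yr

127 years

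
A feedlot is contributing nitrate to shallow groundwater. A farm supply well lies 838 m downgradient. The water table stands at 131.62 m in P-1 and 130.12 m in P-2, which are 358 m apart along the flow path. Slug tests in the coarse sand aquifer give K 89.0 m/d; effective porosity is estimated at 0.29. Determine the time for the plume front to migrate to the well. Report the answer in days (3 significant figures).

Hydraulic gradient i = (131.62 − 130.12) / 358 = 1.50 / 358 = 0.004190
q = Ki = 89.0 × 0.004190 = 0.3729 m/d
v_s = q/n_e = 0.3729/0.29 = 1.286 m/d
t = L / v = 838 / 1.286 = 651.7 d

652 days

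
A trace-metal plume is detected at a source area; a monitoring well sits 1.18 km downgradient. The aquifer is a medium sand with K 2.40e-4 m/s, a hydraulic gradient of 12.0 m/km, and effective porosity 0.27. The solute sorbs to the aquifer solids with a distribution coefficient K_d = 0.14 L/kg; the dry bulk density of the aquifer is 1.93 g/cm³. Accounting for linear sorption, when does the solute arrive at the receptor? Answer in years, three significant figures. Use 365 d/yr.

7.02 years

K = 2.40e-4 m/s × 86400 s/d = 20.74 m/d
Darcy flux q = K·i = 20.74 × 0.012 = 0.2488 m/d
v = Ki/n = 20.74·0.012/0.27 = 0.9216 m/d
Retardation R = 1 + ρ_b·K_d/n = 1 + 1.93×0.14/0.27 = 2.001
Contaminant velocity v_c = v/R = 0.9216/2.001 = 0.4606 m/d
L = 1.18 km = 1180 m
t = L/v_c = 1180/0.4606 = 2562 d
   = 2562/365 = 7.02 yr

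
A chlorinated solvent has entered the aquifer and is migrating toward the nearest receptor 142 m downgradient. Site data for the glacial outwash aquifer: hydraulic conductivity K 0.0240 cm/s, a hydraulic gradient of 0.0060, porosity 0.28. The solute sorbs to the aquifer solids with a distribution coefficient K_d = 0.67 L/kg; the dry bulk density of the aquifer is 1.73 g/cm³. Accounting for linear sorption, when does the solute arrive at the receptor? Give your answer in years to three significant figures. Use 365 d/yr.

K = 0.0240 cm/s × 864 = 20.74 m/d
q = Ki = 20.74 × 0.0060 = 0.1244 m/d
Average linear velocity = 0.1244 / 0.28 = 0.4443 m/d
Retardation R = 1 + ρ_b·K_d/n = 1 + 1.73×0.67/0.28 = 5.140
Contaminant velocity v_c = v/R = 0.4443/5.140 = 0.08645 m/d
t = L/v_c = 142/0.08645 = 1642 d
   = 1642/365 = 4.50 yr

4.50 years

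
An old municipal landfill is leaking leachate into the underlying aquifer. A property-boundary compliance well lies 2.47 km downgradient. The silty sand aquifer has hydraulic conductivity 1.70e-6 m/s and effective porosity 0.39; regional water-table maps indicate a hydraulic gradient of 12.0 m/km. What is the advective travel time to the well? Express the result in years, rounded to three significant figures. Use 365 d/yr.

K = 1.70e-6 m/s × 86400 s/d = 0.1469 m/d
Darcy flux q = K·i = 0.1469 × 0.012 = 0.001763 m/d
v = Ki/n = 0.1469·0.012/0.39 = 0.004519 m/d
L = 2.47 km = 2470 m
t = L / v = 2470 / 0.004519 = 546500 d
   = 546500 / 365 = 1500 yr

1500 years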